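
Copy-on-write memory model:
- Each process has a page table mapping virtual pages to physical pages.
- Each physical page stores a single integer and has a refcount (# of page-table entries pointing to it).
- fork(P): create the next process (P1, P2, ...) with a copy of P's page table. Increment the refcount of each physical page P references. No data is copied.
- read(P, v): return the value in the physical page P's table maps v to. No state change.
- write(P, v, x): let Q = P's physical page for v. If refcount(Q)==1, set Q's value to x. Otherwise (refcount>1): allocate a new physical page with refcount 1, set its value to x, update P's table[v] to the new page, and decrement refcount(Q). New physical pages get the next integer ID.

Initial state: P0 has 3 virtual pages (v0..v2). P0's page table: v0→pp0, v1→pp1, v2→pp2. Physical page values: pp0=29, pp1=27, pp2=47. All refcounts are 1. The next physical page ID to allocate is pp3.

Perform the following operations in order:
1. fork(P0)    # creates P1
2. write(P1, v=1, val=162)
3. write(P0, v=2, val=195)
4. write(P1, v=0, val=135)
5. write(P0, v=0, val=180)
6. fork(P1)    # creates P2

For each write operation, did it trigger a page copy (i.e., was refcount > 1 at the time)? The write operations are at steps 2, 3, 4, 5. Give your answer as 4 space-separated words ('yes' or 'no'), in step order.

Op 1: fork(P0) -> P1. 3 ppages; refcounts: pp0:2 pp1:2 pp2:2
Op 2: write(P1, v1, 162). refcount(pp1)=2>1 -> COPY to pp3. 4 ppages; refcounts: pp0:2 pp1:1 pp2:2 pp3:1
Op 3: write(P0, v2, 195). refcount(pp2)=2>1 -> COPY to pp4. 5 ppages; refcounts: pp0:2 pp1:1 pp2:1 pp3:1 pp4:1
Op 4: write(P1, v0, 135). refcount(pp0)=2>1 -> COPY to pp5. 6 ppages; refcounts: pp0:1 pp1:1 pp2:1 pp3:1 pp4:1 pp5:1
Op 5: write(P0, v0, 180). refcount(pp0)=1 -> write in place. 6 ppages; refcounts: pp0:1 pp1:1 pp2:1 pp3:1 pp4:1 pp5:1
Op 6: fork(P1) -> P2. 6 ppages; refcounts: pp0:1 pp1:1 pp2:2 pp3:2 pp4:1 pp5:2

yes yes yes no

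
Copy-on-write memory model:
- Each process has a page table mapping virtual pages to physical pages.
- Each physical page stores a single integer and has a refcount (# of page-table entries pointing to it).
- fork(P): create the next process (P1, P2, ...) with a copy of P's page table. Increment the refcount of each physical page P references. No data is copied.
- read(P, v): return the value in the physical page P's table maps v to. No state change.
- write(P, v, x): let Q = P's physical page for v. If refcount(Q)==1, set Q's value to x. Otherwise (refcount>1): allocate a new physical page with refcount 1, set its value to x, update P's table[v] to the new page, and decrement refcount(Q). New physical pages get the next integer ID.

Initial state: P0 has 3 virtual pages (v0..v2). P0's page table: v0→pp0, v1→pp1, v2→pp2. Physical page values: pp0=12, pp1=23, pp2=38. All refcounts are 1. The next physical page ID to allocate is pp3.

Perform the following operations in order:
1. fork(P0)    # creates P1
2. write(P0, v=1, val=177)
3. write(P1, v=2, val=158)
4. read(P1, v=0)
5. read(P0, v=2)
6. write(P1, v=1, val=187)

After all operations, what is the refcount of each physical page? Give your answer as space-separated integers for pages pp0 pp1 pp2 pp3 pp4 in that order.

Answer: 2 1 1 1 1

Derivation:
Op 1: fork(P0) -> P1. 3 ppages; refcounts: pp0:2 pp1:2 pp2:2
Op 2: write(P0, v1, 177). refcount(pp1)=2>1 -> COPY to pp3. 4 ppages; refcounts: pp0:2 pp1:1 pp2:2 pp3:1
Op 3: write(P1, v2, 158). refcount(pp2)=2>1 -> COPY to pp4. 5 ppages; refcounts: pp0:2 pp1:1 pp2:1 pp3:1 pp4:1
Op 4: read(P1, v0) -> 12. No state change.
Op 5: read(P0, v2) -> 38. No state change.
Op 6: write(P1, v1, 187). refcount(pp1)=1 -> write in place. 5 ppages; refcounts: pp0:2 pp1:1 pp2:1 pp3:1 pp4:1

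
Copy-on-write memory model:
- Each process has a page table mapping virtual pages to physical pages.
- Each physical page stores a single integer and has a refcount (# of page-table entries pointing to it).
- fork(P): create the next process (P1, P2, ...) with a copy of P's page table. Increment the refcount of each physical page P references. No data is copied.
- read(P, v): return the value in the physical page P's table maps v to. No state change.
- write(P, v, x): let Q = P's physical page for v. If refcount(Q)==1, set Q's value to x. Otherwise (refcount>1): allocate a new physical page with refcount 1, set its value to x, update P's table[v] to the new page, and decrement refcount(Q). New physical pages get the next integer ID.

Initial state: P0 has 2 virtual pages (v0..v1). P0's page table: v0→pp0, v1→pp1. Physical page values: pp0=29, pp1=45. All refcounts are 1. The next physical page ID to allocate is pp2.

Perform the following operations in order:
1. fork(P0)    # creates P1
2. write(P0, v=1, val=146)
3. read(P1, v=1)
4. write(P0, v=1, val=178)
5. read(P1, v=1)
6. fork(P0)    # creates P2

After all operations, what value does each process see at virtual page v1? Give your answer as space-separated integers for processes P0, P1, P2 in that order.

Op 1: fork(P0) -> P1. 2 ppages; refcounts: pp0:2 pp1:2
Op 2: write(P0, v1, 146). refcount(pp1)=2>1 -> COPY to pp2. 3 ppages; refcounts: pp0:2 pp1:1 pp2:1
Op 3: read(P1, v1) -> 45. No state change.
Op 4: write(P0, v1, 178). refcount(pp2)=1 -> write in place. 3 ppages; refcounts: pp0:2 pp1:1 pp2:1
Op 5: read(P1, v1) -> 45. No state change.
Op 6: fork(P0) -> P2. 3 ppages; refcounts: pp0:3 pp1:1 pp2:2
P0: v1 -> pp2 = 178
P1: v1 -> pp1 = 45
P2: v1 -> pp2 = 178

Answer: 178 45 178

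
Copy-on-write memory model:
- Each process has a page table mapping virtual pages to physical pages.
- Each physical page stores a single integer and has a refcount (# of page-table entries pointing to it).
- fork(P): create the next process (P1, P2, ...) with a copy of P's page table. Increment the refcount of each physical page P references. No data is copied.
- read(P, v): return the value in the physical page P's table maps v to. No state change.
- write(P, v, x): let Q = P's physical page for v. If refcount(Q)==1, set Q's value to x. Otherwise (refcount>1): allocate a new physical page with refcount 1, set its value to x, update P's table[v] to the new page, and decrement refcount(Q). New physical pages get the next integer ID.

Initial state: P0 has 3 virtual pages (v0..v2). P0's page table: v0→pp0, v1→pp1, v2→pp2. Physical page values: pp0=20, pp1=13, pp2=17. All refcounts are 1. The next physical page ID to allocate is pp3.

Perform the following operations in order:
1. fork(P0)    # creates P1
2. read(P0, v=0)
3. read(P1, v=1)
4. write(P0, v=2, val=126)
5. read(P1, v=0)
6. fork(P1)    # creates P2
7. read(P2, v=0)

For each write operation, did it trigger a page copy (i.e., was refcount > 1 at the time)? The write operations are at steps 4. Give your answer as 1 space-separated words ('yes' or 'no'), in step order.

Op 1: fork(P0) -> P1. 3 ppages; refcounts: pp0:2 pp1:2 pp2:2
Op 2: read(P0, v0) -> 20. No state change.
Op 3: read(P1, v1) -> 13. No state change.
Op 4: write(P0, v2, 126). refcount(pp2)=2>1 -> COPY to pp3. 4 ppages; refcounts: pp0:2 pp1:2 pp2:1 pp3:1
Op 5: read(P1, v0) -> 20. No state change.
Op 6: fork(P1) -> P2. 4 ppages; refcounts: pp0:3 pp1:3 pp2:2 pp3:1
Op 7: read(P2, v0) -> 20. No state change.

yes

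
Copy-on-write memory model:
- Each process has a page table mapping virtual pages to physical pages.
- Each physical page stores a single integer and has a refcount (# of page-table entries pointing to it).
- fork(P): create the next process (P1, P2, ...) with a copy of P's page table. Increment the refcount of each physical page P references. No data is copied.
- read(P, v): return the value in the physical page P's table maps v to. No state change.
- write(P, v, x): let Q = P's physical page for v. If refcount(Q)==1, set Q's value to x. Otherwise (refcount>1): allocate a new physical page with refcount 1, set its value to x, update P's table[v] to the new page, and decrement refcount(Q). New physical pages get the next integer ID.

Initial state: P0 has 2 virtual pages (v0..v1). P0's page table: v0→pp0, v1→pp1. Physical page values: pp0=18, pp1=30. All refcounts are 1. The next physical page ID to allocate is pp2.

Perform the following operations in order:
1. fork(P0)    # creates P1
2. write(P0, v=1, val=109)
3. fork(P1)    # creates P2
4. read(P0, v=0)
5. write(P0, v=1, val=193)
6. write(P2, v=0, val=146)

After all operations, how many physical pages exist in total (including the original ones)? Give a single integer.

Op 1: fork(P0) -> P1. 2 ppages; refcounts: pp0:2 pp1:2
Op 2: write(P0, v1, 109). refcount(pp1)=2>1 -> COPY to pp2. 3 ppages; refcounts: pp0:2 pp1:1 pp2:1
Op 3: fork(P1) -> P2. 3 ppages; refcounts: pp0:3 pp1:2 pp2:1
Op 4: read(P0, v0) -> 18. No state change.
Op 5: write(P0, v1, 193). refcount(pp2)=1 -> write in place. 3 ppages; refcounts: pp0:3 pp1:2 pp2:1
Op 6: write(P2, v0, 146). refcount(pp0)=3>1 -> COPY to pp3. 4 ppages; refcounts: pp0:2 pp1:2 pp2:1 pp3:1

Answer: 4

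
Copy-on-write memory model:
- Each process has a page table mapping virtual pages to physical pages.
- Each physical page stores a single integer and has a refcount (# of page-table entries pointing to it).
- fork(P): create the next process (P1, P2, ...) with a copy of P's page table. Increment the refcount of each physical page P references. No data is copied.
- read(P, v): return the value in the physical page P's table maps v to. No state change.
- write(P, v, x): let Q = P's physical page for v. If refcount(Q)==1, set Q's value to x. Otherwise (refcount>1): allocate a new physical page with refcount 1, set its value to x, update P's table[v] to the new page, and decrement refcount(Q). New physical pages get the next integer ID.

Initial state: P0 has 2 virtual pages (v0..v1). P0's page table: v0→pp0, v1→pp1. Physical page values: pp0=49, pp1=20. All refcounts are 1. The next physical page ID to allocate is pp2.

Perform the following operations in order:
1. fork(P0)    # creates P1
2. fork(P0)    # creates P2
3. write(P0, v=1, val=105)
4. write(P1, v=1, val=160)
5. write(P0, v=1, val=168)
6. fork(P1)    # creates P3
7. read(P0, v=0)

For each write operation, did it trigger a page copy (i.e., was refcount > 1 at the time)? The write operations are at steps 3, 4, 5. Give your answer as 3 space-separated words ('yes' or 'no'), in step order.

Op 1: fork(P0) -> P1. 2 ppages; refcounts: pp0:2 pp1:2
Op 2: fork(P0) -> P2. 2 ppages; refcounts: pp0:3 pp1:3
Op 3: write(P0, v1, 105). refcount(pp1)=3>1 -> COPY to pp2. 3 ppages; refcounts: pp0:3 pp1:2 pp2:1
Op 4: write(P1, v1, 160). refcount(pp1)=2>1 -> COPY to pp3. 4 ppages; refcounts: pp0:3 pp1:1 pp2:1 pp3:1
Op 5: write(P0, v1, 168). refcount(pp2)=1 -> write in place. 4 ppages; refcounts: pp0:3 pp1:1 pp2:1 pp3:1
Op 6: fork(P1) -> P3. 4 ppages; refcounts: pp0:4 pp1:1 pp2:1 pp3:2
Op 7: read(P0, v0) -> 49. No state change.

yes yes no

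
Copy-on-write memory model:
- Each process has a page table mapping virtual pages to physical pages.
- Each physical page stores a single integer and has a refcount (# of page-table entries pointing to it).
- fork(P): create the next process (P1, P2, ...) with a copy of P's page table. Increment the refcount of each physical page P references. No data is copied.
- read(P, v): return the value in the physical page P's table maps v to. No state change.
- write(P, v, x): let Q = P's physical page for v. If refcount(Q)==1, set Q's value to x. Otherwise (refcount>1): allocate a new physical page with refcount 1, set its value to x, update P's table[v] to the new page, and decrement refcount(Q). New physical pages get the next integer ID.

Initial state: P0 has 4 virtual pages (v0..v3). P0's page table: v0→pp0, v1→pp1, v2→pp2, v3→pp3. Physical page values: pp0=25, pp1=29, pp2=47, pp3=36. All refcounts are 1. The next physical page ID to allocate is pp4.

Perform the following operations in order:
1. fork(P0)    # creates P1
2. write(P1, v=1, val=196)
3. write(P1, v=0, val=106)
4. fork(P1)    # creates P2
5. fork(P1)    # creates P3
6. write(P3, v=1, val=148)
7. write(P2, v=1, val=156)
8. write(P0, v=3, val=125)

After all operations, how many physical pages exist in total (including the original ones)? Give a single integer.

Op 1: fork(P0) -> P1. 4 ppages; refcounts: pp0:2 pp1:2 pp2:2 pp3:2
Op 2: write(P1, v1, 196). refcount(pp1)=2>1 -> COPY to pp4. 5 ppages; refcounts: pp0:2 pp1:1 pp2:2 pp3:2 pp4:1
Op 3: write(P1, v0, 106). refcount(pp0)=2>1 -> COPY to pp5. 6 ppages; refcounts: pp0:1 pp1:1 pp2:2 pp3:2 pp4:1 pp5:1
Op 4: fork(P1) -> P2. 6 ppages; refcounts: pp0:1 pp1:1 pp2:3 pp3:3 pp4:2 pp5:2
Op 5: fork(P1) -> P3. 6 ppages; refcounts: pp0:1 pp1:1 pp2:4 pp3:4 pp4:3 pp5:3
Op 6: write(P3, v1, 148). refcount(pp4)=3>1 -> COPY to pp6. 7 ppages; refcounts: pp0:1 pp1:1 pp2:4 pp3:4 pp4:2 pp5:3 pp6:1
Op 7: write(P2, v1, 156). refcount(pp4)=2>1 -> COPY to pp7. 8 ppages; refcounts: pp0:1 pp1:1 pp2:4 pp3:4 pp4:1 pp5:3 pp6:1 pp7:1
Op 8: write(P0, v3, 125). refcount(pp3)=4>1 -> COPY to pp8. 9 ppages; refcounts: pp0:1 pp1:1 pp2:4 pp3:3 pp4:1 pp5:3 pp6:1 pp7:1 pp8:1

Answer: 9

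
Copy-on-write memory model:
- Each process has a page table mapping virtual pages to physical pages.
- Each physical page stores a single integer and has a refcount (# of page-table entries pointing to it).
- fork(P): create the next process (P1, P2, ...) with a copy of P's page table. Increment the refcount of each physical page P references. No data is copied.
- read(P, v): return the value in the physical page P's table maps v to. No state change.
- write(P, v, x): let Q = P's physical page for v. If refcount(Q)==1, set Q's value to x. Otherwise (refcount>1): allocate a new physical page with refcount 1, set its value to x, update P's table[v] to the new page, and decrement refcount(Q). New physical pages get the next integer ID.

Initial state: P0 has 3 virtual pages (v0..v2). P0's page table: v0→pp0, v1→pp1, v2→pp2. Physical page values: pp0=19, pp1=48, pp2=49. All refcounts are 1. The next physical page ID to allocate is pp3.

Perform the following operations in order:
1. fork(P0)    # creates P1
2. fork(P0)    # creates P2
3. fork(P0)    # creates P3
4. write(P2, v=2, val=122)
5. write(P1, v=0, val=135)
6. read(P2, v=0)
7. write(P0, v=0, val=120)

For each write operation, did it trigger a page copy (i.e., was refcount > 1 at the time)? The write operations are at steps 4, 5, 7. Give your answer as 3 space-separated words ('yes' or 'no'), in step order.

Op 1: fork(P0) -> P1. 3 ppages; refcounts: pp0:2 pp1:2 pp2:2
Op 2: fork(P0) -> P2. 3 ppages; refcounts: pp0:3 pp1:3 pp2:3
Op 3: fork(P0) -> P3. 3 ppages; refcounts: pp0:4 pp1:4 pp2:4
Op 4: write(P2, v2, 122). refcount(pp2)=4>1 -> COPY to pp3. 4 ppages; refcounts: pp0:4 pp1:4 pp2:3 pp3:1
Op 5: write(P1, v0, 135). refcount(pp0)=4>1 -> COPY to pp4. 5 ppages; refcounts: pp0:3 pp1:4 pp2:3 pp3:1 pp4:1
Op 6: read(P2, v0) -> 19. No state change.
Op 7: write(P0, v0, 120). refcount(pp0)=3>1 -> COPY to pp5. 6 ppages; refcounts: pp0:2 pp1:4 pp2:3 pp3:1 pp4:1 pp5:1

yes yes yes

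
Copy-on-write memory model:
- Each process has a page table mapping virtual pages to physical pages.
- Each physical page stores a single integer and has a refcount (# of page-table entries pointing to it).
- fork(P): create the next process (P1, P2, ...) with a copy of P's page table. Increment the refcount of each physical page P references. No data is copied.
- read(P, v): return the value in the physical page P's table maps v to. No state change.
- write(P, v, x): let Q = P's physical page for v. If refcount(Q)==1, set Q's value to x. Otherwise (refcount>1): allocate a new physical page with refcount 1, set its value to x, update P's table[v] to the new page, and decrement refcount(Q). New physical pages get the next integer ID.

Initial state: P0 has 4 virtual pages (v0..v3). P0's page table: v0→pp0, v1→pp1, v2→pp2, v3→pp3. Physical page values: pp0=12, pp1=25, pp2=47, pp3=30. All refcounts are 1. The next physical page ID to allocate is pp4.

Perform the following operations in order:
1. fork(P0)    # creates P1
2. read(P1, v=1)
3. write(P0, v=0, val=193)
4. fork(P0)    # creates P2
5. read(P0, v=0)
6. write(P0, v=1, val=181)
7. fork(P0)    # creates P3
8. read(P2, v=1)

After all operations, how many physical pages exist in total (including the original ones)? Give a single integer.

Op 1: fork(P0) -> P1. 4 ppages; refcounts: pp0:2 pp1:2 pp2:2 pp3:2
Op 2: read(P1, v1) -> 25. No state change.
Op 3: write(P0, v0, 193). refcount(pp0)=2>1 -> COPY to pp4. 5 ppages; refcounts: pp0:1 pp1:2 pp2:2 pp3:2 pp4:1
Op 4: fork(P0) -> P2. 5 ppages; refcounts: pp0:1 pp1:3 pp2:3 pp3:3 pp4:2
Op 5: read(P0, v0) -> 193. No state change.
Op 6: write(P0, v1, 181). refcount(pp1)=3>1 -> COPY to pp5. 6 ppages; refcounts: pp0:1 pp1:2 pp2:3 pp3:3 pp4:2 pp5:1
Op 7: fork(P0) -> P3. 6 ppages; refcounts: pp0:1 pp1:2 pp2:4 pp3:4 pp4:3 pp5:2
Op 8: read(P2, v1) -> 25. No state change.

Answer: 6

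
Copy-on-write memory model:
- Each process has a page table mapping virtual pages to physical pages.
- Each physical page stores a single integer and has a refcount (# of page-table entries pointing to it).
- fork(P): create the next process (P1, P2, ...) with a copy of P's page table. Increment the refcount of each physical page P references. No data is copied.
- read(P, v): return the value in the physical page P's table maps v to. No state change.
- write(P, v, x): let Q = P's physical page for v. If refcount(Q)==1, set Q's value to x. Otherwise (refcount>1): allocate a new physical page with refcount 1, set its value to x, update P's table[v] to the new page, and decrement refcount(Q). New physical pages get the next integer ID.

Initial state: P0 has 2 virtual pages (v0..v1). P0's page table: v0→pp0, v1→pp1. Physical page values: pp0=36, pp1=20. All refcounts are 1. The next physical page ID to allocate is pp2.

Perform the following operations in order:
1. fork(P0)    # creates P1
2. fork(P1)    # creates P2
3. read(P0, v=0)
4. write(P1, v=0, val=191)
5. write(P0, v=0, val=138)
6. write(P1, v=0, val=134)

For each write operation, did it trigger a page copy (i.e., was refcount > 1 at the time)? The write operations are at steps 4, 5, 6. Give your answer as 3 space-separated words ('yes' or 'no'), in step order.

Op 1: fork(P0) -> P1. 2 ppages; refcounts: pp0:2 pp1:2
Op 2: fork(P1) -> P2. 2 ppages; refcounts: pp0:3 pp1:3
Op 3: read(P0, v0) -> 36. No state change.
Op 4: write(P1, v0, 191). refcount(pp0)=3>1 -> COPY to pp2. 3 ppages; refcounts: pp0:2 pp1:3 pp2:1
Op 5: write(P0, v0, 138). refcount(pp0)=2>1 -> COPY to pp3. 4 ppages; refcounts: pp0:1 pp1:3 pp2:1 pp3:1
Op 6: write(P1, v0, 134). refcount(pp2)=1 -> write in place. 4 ppages; refcounts: pp0:1 pp1:3 pp2:1 pp3:1

yes yes no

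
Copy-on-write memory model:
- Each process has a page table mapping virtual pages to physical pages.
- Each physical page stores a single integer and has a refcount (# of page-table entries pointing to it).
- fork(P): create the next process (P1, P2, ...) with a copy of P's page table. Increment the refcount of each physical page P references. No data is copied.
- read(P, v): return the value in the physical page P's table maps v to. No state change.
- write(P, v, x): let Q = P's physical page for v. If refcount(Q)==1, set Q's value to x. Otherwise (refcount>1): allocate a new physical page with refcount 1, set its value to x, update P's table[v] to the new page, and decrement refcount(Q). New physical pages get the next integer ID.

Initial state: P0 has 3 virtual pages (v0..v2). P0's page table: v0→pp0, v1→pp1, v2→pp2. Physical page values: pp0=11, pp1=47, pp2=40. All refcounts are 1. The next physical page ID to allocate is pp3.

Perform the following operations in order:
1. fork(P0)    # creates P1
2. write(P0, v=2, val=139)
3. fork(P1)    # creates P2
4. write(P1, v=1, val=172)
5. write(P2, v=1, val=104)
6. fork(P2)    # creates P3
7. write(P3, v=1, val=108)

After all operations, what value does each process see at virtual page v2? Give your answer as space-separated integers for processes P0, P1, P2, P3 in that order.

Op 1: fork(P0) -> P1. 3 ppages; refcounts: pp0:2 pp1:2 pp2:2
Op 2: write(P0, v2, 139). refcount(pp2)=2>1 -> COPY to pp3. 4 ppages; refcounts: pp0:2 pp1:2 pp2:1 pp3:1
Op 3: fork(P1) -> P2. 4 ppages; refcounts: pp0:3 pp1:3 pp2:2 pp3:1
Op 4: write(P1, v1, 172). refcount(pp1)=3>1 -> COPY to pp4. 5 ppages; refcounts: pp0:3 pp1:2 pp2:2 pp3:1 pp4:1
Op 5: write(P2, v1, 104). refcount(pp1)=2>1 -> COPY to pp5. 6 ppages; refcounts: pp0:3 pp1:1 pp2:2 pp3:1 pp4:1 pp5:1
Op 6: fork(P2) -> P3. 6 ppages; refcounts: pp0:4 pp1:1 pp2:3 pp3:1 pp4:1 pp5:2
Op 7: write(P3, v1, 108). refcount(pp5)=2>1 -> COPY to pp6. 7 ppages; refcounts: pp0:4 pp1:1 pp2:3 pp3:1 pp4:1 pp5:1 pp6:1
P0: v2 -> pp3 = 139
P1: v2 -> pp2 = 40
P2: v2 -> pp2 = 40
P3: v2 -> pp2 = 40

Answer: 139 40 40 40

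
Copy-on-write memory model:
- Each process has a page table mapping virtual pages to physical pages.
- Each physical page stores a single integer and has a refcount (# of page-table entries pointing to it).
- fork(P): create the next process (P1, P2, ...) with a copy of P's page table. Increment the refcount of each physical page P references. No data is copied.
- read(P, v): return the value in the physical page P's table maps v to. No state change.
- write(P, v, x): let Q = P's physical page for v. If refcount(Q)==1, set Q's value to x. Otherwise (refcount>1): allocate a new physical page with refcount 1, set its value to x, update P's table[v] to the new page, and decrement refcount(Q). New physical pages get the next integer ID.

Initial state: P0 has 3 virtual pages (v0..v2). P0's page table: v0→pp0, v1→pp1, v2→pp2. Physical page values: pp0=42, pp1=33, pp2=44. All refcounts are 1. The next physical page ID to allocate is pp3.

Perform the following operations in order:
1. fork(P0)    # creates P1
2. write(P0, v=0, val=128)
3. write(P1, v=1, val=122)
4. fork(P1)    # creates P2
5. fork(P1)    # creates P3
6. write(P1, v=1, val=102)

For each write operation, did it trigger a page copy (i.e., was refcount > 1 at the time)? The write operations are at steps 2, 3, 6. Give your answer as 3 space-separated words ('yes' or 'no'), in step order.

Op 1: fork(P0) -> P1. 3 ppages; refcounts: pp0:2 pp1:2 pp2:2
Op 2: write(P0, v0, 128). refcount(pp0)=2>1 -> COPY to pp3. 4 ppages; refcounts: pp0:1 pp1:2 pp2:2 pp3:1
Op 3: write(P1, v1, 122). refcount(pp1)=2>1 -> COPY to pp4. 5 ppages; refcounts: pp0:1 pp1:1 pp2:2 pp3:1 pp4:1
Op 4: fork(P1) -> P2. 5 ppages; refcounts: pp0:2 pp1:1 pp2:3 pp3:1 pp4:2
Op 5: fork(P1) -> P3. 5 ppages; refcounts: pp0:3 pp1:1 pp2:4 pp3:1 pp4:3
Op 6: write(P1, v1, 102). refcount(pp4)=3>1 -> COPY to pp5. 6 ppages; refcounts: pp0:3 pp1:1 pp2:4 pp3:1 pp4:2 pp5:1

yes yes yes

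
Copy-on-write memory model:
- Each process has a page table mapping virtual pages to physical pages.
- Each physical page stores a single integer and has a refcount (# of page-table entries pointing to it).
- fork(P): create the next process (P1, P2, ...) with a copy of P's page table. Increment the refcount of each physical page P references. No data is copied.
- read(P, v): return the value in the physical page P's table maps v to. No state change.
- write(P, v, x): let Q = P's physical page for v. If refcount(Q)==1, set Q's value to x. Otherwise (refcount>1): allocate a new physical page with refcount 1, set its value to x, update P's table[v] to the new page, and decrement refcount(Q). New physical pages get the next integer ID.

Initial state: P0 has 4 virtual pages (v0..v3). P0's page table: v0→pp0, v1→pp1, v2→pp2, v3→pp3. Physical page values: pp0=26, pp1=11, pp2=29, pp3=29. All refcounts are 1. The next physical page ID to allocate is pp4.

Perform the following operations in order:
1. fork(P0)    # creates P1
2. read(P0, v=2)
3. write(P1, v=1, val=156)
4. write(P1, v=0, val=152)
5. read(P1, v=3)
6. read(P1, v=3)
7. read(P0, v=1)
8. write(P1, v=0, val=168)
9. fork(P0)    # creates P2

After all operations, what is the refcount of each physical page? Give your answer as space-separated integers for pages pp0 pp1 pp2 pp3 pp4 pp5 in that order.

Answer: 2 2 3 3 1 1

Derivation:
Op 1: fork(P0) -> P1. 4 ppages; refcounts: pp0:2 pp1:2 pp2:2 pp3:2
Op 2: read(P0, v2) -> 29. No state change.
Op 3: write(P1, v1, 156). refcount(pp1)=2>1 -> COPY to pp4. 5 ppages; refcounts: pp0:2 pp1:1 pp2:2 pp3:2 pp4:1
Op 4: write(P1, v0, 152). refcount(pp0)=2>1 -> COPY to pp5. 6 ppages; refcounts: pp0:1 pp1:1 pp2:2 pp3:2 pp4:1 pp5:1
Op 5: read(P1, v3) -> 29. No state change.
Op 6: read(P1, v3) -> 29. No state change.
Op 7: read(P0, v1) -> 11. No state change.
Op 8: write(P1, v0, 168). refcount(pp5)=1 -> write in place. 6 ppages; refcounts: pp0:1 pp1:1 pp2:2 pp3:2 pp4:1 pp5:1
Op 9: fork(P0) -> P2. 6 ppages; refcounts: pp0:2 pp1:2 pp2:3 pp3:3 pp4:1 pp5:1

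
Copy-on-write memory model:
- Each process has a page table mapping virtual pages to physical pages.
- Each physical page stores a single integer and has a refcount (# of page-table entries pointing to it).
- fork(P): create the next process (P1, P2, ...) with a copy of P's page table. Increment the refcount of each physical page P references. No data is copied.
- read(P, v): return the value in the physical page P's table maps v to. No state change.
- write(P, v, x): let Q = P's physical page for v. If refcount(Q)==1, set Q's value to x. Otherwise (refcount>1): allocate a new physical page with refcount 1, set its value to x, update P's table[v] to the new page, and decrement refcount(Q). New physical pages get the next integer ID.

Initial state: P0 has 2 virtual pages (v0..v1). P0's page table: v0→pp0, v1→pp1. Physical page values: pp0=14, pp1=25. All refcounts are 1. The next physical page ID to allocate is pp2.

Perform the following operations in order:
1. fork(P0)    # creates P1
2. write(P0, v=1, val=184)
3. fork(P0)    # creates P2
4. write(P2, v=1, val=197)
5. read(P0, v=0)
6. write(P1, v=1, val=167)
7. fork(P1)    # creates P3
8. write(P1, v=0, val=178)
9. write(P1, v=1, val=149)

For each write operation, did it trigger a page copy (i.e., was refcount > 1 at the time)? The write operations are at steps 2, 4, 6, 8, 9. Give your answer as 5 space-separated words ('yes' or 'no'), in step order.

Op 1: fork(P0) -> P1. 2 ppages; refcounts: pp0:2 pp1:2
Op 2: write(P0, v1, 184). refcount(pp1)=2>1 -> COPY to pp2. 3 ppages; refcounts: pp0:2 pp1:1 pp2:1
Op 3: fork(P0) -> P2. 3 ppages; refcounts: pp0:3 pp1:1 pp2:2
Op 4: write(P2, v1, 197). refcount(pp2)=2>1 -> COPY to pp3. 4 ppages; refcounts: pp0:3 pp1:1 pp2:1 pp3:1
Op 5: read(P0, v0) -> 14. No state change.
Op 6: write(P1, v1, 167). refcount(pp1)=1 -> write in place. 4 ppages; refcounts: pp0:3 pp1:1 pp2:1 pp3:1
Op 7: fork(P1) -> P3. 4 ppages; refcounts: pp0:4 pp1:2 pp2:1 pp3:1
Op 8: write(P1, v0, 178). refcount(pp0)=4>1 -> COPY to pp4. 5 ppages; refcounts: pp0:3 pp1:2 pp2:1 pp3:1 pp4:1
Op 9: write(P1, v1, 149). refcount(pp1)=2>1 -> COPY to pp5. 6 ppages; refcounts: pp0:3 pp1:1 pp2:1 pp3:1 pp4:1 pp5:1

yes yes no yes yes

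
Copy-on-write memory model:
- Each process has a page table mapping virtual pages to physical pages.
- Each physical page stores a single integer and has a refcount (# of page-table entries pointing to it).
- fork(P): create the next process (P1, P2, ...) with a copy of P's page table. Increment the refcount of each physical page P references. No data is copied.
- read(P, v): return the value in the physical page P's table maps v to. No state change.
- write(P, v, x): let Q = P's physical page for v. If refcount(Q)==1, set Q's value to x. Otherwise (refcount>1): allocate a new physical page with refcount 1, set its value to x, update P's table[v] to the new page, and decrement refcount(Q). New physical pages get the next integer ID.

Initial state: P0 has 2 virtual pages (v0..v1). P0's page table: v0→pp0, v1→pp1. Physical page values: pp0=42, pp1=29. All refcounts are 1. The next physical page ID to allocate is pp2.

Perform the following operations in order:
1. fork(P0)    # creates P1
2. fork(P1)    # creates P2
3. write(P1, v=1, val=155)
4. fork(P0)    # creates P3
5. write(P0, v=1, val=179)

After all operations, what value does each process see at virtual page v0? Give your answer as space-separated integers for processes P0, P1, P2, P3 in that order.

Answer: 42 42 42 42

Derivation:
Op 1: fork(P0) -> P1. 2 ppages; refcounts: pp0:2 pp1:2
Op 2: fork(P1) -> P2. 2 ppages; refcounts: pp0:3 pp1:3
Op 3: write(P1, v1, 155). refcount(pp1)=3>1 -> COPY to pp2. 3 ppages; refcounts: pp0:3 pp1:2 pp2:1
Op 4: fork(P0) -> P3. 3 ppages; refcounts: pp0:4 pp1:3 pp2:1
Op 5: write(P0, v1, 179). refcount(pp1)=3>1 -> COPY to pp3. 4 ppages; refcounts: pp0:4 pp1:2 pp2:1 pp3:1
P0: v0 -> pp0 = 42
P1: v0 -> pp0 = 42
P2: v0 -> pp0 = 42
P3: v0 -> pp0 = 42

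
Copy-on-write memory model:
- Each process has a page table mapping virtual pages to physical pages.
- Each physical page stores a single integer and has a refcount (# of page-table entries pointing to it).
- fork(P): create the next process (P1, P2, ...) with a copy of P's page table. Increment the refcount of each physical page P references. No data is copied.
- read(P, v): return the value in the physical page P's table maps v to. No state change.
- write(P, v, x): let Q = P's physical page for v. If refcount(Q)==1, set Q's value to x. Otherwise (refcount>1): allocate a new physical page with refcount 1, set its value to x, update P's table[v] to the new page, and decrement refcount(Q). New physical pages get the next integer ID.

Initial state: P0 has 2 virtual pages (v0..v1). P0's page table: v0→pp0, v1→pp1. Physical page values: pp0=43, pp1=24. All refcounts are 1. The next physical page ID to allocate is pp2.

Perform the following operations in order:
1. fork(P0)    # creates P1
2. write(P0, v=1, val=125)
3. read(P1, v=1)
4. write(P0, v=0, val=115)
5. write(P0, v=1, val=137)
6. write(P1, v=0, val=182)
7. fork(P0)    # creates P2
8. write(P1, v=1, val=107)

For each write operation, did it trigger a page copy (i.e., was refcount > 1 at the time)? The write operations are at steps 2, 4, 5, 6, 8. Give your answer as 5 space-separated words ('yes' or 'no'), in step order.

Op 1: fork(P0) -> P1. 2 ppages; refcounts: pp0:2 pp1:2
Op 2: write(P0, v1, 125). refcount(pp1)=2>1 -> COPY to pp2. 3 ppages; refcounts: pp0:2 pp1:1 pp2:1
Op 3: read(P1, v1) -> 24. No state change.
Op 4: write(P0, v0, 115). refcount(pp0)=2>1 -> COPY to pp3. 4 ppages; refcounts: pp0:1 pp1:1 pp2:1 pp3:1
Op 5: write(P0, v1, 137). refcount(pp2)=1 -> write in place. 4 ppages; refcounts: pp0:1 pp1:1 pp2:1 pp3:1
Op 6: write(P1, v0, 182). refcount(pp0)=1 -> write in place. 4 ppages; refcounts: pp0:1 pp1:1 pp2:1 pp3:1
Op 7: fork(P0) -> P2. 4 ppages; refcounts: pp0:1 pp1:1 pp2:2 pp3:2
Op 8: write(P1, v1, 107). refcount(pp1)=1 -> write in place. 4 ppages; refcounts: pp0:1 pp1:1 pp2:2 pp3:2

yes yes no no no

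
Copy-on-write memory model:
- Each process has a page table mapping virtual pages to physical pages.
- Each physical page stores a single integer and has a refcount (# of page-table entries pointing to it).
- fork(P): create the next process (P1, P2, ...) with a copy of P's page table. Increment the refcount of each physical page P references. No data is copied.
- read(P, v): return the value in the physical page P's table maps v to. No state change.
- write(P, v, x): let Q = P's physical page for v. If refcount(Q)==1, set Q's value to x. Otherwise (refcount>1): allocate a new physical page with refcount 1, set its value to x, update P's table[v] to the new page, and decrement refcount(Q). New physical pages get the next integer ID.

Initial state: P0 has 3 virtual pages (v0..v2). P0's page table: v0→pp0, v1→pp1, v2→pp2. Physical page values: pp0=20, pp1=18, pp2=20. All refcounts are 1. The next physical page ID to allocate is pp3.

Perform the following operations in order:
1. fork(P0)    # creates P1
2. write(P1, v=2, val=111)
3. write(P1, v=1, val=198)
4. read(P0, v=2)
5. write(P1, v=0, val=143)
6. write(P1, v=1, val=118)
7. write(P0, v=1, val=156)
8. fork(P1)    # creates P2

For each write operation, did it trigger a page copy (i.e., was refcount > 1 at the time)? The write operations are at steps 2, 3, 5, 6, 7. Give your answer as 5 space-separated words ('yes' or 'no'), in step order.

Op 1: fork(P0) -> P1. 3 ppages; refcounts: pp0:2 pp1:2 pp2:2
Op 2: write(P1, v2, 111). refcount(pp2)=2>1 -> COPY to pp3. 4 ppages; refcounts: pp0:2 pp1:2 pp2:1 pp3:1
Op 3: write(P1, v1, 198). refcount(pp1)=2>1 -> COPY to pp4. 5 ppages; refcounts: pp0:2 pp1:1 pp2:1 pp3:1 pp4:1
Op 4: read(P0, v2) -> 20. No state change.
Op 5: write(P1, v0, 143). refcount(pp0)=2>1 -> COPY to pp5. 6 ppages; refcounts: pp0:1 pp1:1 pp2:1 pp3:1 pp4:1 pp5:1
Op 6: write(P1, v1, 118). refcount(pp4)=1 -> write in place. 6 ppages; refcounts: pp0:1 pp1:1 pp2:1 pp3:1 pp4:1 pp5:1
Op 7: write(P0, v1, 156). refcount(pp1)=1 -> write in place. 6 ppages; refcounts: pp0:1 pp1:1 pp2:1 pp3:1 pp4:1 pp5:1
Op 8: fork(P1) -> P2. 6 ppages; refcounts: pp0:1 pp1:1 pp2:1 pp3:2 pp4:2 pp5:2

yes yes yes no no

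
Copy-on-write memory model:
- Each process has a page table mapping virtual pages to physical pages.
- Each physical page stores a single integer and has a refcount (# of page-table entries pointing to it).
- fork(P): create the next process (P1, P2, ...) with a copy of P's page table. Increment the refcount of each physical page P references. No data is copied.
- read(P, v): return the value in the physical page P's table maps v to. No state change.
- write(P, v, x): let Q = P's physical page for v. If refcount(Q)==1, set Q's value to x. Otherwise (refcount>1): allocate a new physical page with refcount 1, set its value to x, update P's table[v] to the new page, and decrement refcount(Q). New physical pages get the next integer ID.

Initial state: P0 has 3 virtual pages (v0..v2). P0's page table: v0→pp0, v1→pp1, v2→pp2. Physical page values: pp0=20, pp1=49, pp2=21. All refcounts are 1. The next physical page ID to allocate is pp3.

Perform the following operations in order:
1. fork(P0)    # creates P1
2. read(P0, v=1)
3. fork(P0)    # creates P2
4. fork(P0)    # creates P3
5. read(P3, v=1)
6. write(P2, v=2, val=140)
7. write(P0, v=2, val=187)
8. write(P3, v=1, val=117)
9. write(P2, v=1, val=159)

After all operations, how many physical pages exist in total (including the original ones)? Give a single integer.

Answer: 7

Derivation:
Op 1: fork(P0) -> P1. 3 ppages; refcounts: pp0:2 pp1:2 pp2:2
Op 2: read(P0, v1) -> 49. No state change.
Op 3: fork(P0) -> P2. 3 ppages; refcounts: pp0:3 pp1:3 pp2:3
Op 4: fork(P0) -> P3. 3 ppages; refcounts: pp0:4 pp1:4 pp2:4
Op 5: read(P3, v1) -> 49. No state change.
Op 6: write(P2, v2, 140). refcount(pp2)=4>1 -> COPY to pp3. 4 ppages; refcounts: pp0:4 pp1:4 pp2:3 pp3:1
Op 7: write(P0, v2, 187). refcount(pp2)=3>1 -> COPY to pp4. 5 ppages; refcounts: pp0:4 pp1:4 pp2:2 pp3:1 pp4:1
Op 8: write(P3, v1, 117). refcount(pp1)=4>1 -> COPY to pp5. 6 ppages; refcounts: pp0:4 pp1:3 pp2:2 pp3:1 pp4:1 pp5:1
Op 9: write(P2, v1, 159). refcount(pp1)=3>1 -> COPY to pp6. 7 ppages; refcounts: pp0:4 pp1:2 pp2:2 pp3:1 pp4:1 pp5:1 pp6:1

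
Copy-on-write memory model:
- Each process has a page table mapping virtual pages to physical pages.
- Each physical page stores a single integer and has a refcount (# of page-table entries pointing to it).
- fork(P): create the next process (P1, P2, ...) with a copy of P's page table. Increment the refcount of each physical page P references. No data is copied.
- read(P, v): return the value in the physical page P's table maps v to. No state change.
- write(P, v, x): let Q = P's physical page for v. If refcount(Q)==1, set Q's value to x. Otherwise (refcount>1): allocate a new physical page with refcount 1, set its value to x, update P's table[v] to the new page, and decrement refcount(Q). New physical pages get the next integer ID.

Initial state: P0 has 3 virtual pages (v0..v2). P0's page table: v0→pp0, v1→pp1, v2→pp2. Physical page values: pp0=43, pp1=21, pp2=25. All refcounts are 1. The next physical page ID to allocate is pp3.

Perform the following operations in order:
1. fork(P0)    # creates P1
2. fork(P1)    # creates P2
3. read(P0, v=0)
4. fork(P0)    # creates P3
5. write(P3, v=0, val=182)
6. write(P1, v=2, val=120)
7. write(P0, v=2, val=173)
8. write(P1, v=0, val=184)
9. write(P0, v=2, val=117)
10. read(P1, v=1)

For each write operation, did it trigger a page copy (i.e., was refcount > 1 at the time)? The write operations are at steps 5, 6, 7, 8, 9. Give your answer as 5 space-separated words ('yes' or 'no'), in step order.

Op 1: fork(P0) -> P1. 3 ppages; refcounts: pp0:2 pp1:2 pp2:2
Op 2: fork(P1) -> P2. 3 ppages; refcounts: pp0:3 pp1:3 pp2:3
Op 3: read(P0, v0) -> 43. No state change.
Op 4: fork(P0) -> P3. 3 ppages; refcounts: pp0:4 pp1:4 pp2:4
Op 5: write(P3, v0, 182). refcount(pp0)=4>1 -> COPY to pp3. 4 ppages; refcounts: pp0:3 pp1:4 pp2:4 pp3:1
Op 6: write(P1, v2, 120). refcount(pp2)=4>1 -> COPY to pp4. 5 ppages; refcounts: pp0:3 pp1:4 pp2:3 pp3:1 pp4:1
Op 7: write(P0, v2, 173). refcount(pp2)=3>1 -> COPY to pp5. 6 ppages; refcounts: pp0:3 pp1:4 pp2:2 pp3:1 pp4:1 pp5:1
Op 8: write(P1, v0, 184). refcount(pp0)=3>1 -> COPY to pp6. 7 ppages; refcounts: pp0:2 pp1:4 pp2:2 pp3:1 pp4:1 pp5:1 pp6:1
Op 9: write(P0, v2, 117). refcount(pp5)=1 -> write in place. 7 ppages; refcounts: pp0:2 pp1:4 pp2:2 pp3:1 pp4:1 pp5:1 pp6:1
Op 10: read(P1, v1) -> 21. No state change.

yes yes yes yes no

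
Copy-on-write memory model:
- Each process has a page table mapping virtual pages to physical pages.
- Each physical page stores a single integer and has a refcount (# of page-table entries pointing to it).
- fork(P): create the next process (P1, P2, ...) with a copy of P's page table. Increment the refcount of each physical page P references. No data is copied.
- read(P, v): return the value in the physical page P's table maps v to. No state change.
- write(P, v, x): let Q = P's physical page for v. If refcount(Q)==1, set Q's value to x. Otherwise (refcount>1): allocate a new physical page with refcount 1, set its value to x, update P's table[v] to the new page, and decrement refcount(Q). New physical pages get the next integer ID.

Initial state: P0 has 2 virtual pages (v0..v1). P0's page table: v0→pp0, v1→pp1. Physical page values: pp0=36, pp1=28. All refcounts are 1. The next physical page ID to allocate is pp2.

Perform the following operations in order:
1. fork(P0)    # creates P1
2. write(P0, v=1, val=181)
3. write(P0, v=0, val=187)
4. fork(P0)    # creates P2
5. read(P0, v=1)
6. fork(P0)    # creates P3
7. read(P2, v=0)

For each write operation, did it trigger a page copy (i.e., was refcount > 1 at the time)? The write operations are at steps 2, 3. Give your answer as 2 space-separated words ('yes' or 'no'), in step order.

Op 1: fork(P0) -> P1. 2 ppages; refcounts: pp0:2 pp1:2
Op 2: write(P0, v1, 181). refcount(pp1)=2>1 -> COPY to pp2. 3 ppages; refcounts: pp0:2 pp1:1 pp2:1
Op 3: write(P0, v0, 187). refcount(pp0)=2>1 -> COPY to pp3. 4 ppages; refcounts: pp0:1 pp1:1 pp2:1 pp3:1
Op 4: fork(P0) -> P2. 4 ppages; refcounts: pp0:1 pp1:1 pp2:2 pp3:2
Op 5: read(P0, v1) -> 181. No state change.
Op 6: fork(P0) -> P3. 4 ppages; refcounts: pp0:1 pp1:1 pp2:3 pp3:3
Op 7: read(P2, v0) -> 187. No state change.

yes yes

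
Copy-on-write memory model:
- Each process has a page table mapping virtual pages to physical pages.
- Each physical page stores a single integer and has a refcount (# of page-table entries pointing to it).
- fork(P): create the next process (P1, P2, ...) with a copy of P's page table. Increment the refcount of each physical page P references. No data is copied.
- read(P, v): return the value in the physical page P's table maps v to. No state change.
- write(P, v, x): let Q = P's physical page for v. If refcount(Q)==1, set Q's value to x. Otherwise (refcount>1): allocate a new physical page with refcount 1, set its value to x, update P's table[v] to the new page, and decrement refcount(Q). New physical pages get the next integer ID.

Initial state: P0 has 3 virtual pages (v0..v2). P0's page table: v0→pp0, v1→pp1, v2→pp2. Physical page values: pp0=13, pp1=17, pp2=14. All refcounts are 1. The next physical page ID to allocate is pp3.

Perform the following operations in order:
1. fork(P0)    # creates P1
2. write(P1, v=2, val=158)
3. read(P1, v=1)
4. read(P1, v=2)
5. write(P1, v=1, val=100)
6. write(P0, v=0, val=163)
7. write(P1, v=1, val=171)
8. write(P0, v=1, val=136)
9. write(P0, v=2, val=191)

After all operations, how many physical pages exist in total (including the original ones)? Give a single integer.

Op 1: fork(P0) -> P1. 3 ppages; refcounts: pp0:2 pp1:2 pp2:2
Op 2: write(P1, v2, 158). refcount(pp2)=2>1 -> COPY to pp3. 4 ppages; refcounts: pp0:2 pp1:2 pp2:1 pp3:1
Op 3: read(P1, v1) -> 17. No state change.
Op 4: read(P1, v2) -> 158. No state change.
Op 5: write(P1, v1, 100). refcount(pp1)=2>1 -> COPY to pp4. 5 ppages; refcounts: pp0:2 pp1:1 pp2:1 pp3:1 pp4:1
Op 6: write(P0, v0, 163). refcount(pp0)=2>1 -> COPY to pp5. 6 ppages; refcounts: pp0:1 pp1:1 pp2:1 pp3:1 pp4:1 pp5:1
Op 7: write(P1, v1, 171). refcount(pp4)=1 -> write in place. 6 ppages; refcounts: pp0:1 pp1:1 pp2:1 pp3:1 pp4:1 pp5:1
Op 8: write(P0, v1, 136). refcount(pp1)=1 -> write in place. 6 ppages; refcounts: pp0:1 pp1:1 pp2:1 pp3:1 pp4:1 pp5:1
Op 9: write(P0, v2, 191). refcount(pp2)=1 -> write in place. 6 ppages; refcounts: pp0:1 pp1:1 pp2:1 pp3:1 pp4:1 pp5:1

Answer: 6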